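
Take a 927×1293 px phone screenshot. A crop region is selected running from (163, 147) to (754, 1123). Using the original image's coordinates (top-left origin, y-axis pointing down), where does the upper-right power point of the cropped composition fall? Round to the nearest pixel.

(557, 472)

Crop width = 754 − 163 = 591 px; one third is 197.00 px.
Crop height = 1123 − 147 = 976 px; one third is 325.33 px.
The upper-right point is two-thirds across and one-third down within the crop:
x = 163 + 2 × 197.00 ≈ 557; y = 147 + 1 × 325.33 ≈ 472.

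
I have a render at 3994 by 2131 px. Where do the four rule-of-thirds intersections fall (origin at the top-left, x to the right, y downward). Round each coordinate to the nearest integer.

One third of 3994 is 1331.33; one third of 2131 is 710.33.
Vertical third lines at x = 1331 and x = 2663; horizontal third lines at y = 710 and y = 1421.

(1331, 710), (2663, 710), (1331, 1421), (2663, 1421)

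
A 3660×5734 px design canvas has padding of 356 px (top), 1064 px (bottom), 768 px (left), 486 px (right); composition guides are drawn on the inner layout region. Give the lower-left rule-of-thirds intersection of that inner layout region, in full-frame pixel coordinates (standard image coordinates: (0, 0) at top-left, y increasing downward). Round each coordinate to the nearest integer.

Content width = 3660 − 768 − 486 = 2406 px; content height = 5734 − 356 − 1064 = 4314 px.
Lower-left is one-third across and two-thirds down within the inner layout region.
x = 768 + 1 × 2406/3 = 768 + 802.00 ≈ 1570
y = 356 + 2 × 4314/3 = 356 + 2876.00 ≈ 3232

x = 1570 px, y = 3232 px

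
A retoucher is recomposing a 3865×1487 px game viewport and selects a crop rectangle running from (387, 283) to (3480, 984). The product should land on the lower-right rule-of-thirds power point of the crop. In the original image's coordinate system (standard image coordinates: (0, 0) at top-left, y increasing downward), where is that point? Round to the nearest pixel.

Crop width = 3480 − 387 = 3093 px; one third is 1031.00 px.
Crop height = 984 − 283 = 701 px; one third is 233.67 px.
The lower-right point is two-thirds across and two-thirds down within the crop:
x = 387 + 2 × 1031.00 ≈ 2449; y = 283 + 2 × 233.67 ≈ 750.

x = 2449 px, y = 750 px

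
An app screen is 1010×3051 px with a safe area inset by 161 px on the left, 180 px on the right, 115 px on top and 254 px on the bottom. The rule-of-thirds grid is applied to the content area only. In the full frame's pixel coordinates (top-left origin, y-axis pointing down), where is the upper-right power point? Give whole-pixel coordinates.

Content width = 1010 − 161 − 180 = 669 px; content height = 3051 − 115 − 254 = 2682 px.
Upper-right is two-thirds across and one-third down within the content area.
x = 161 + 2 × 669/3 = 161 + 446.00 ≈ 607
y = 115 + 1 × 2682/3 = 115 + 894.00 ≈ 1009

(607, 1009)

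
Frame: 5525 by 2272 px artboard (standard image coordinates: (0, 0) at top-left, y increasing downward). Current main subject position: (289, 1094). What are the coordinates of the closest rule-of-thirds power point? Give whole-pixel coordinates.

(1842, 757)

Third lines: x ∈ {1842, 3683}, y ∈ {757, 1515}.
289 is closer to x = 1842; 1094 is closer to y = 757.
So the nearest intersection is the upper-left power point.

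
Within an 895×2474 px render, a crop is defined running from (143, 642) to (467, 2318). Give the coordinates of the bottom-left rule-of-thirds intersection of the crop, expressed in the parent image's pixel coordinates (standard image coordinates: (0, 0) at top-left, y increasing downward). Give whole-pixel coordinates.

x = 251 px, y = 1759 px

Crop width = 467 − 143 = 324 px; one third is 108.00 px.
Crop height = 2318 − 642 = 1676 px; one third is 558.67 px.
The bottom-left point is one-third across and two-thirds down within the crop:
x = 143 + 1 × 108.00 ≈ 251; y = 642 + 2 × 558.67 ≈ 1759.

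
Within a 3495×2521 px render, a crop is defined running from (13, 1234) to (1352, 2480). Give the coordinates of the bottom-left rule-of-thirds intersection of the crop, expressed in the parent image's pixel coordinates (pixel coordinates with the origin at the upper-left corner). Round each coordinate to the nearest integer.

Crop width = 1352 − 13 = 1339 px; one third is 446.33 px.
Crop height = 2480 − 1234 = 1246 px; one third is 415.33 px.
The bottom-left point is one-third across and two-thirds down within the crop:
x = 13 + 1 × 446.33 ≈ 459; y = 1234 + 2 × 415.33 ≈ 2065.

(459, 2065)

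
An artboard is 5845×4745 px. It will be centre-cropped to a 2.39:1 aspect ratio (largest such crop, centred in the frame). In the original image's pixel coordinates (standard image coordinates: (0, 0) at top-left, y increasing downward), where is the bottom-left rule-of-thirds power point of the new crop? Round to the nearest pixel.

5845/4745 < 2.39/1, so the 2.39:1 crop keeps the full width 5845 and trims height to 5845 × 1/2.39 = 2445.61 px.
Top offset = (4745 − 2445.61)/2 = 1149.70 px; left offset = 0.
Bottom-left is one-third across and two-thirds down within the crop:
x = 0.00 + 1 × 5845.00/3 ≈ 1948; y = 1149.70 + 2 × 2445.61/3 ≈ 2780.

(1948, 2780)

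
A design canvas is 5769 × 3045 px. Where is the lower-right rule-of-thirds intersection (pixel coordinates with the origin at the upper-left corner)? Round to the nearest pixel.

(3846, 2030)

The lower-right point sits two-thirds of the way across and two-thirds of the way down.
x = 2 × 5769/3 ≈ 3846; y = 2 × 3045/3 ≈ 2030.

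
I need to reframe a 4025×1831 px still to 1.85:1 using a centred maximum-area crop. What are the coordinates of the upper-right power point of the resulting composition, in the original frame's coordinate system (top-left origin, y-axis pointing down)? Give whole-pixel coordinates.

(2577, 610)

4025/1831 > 1.85/1, so the 1.85:1 crop keeps the full height 1831 and trims width to 1831 × 1.85/1 = 3387.35 px.
Left offset = (4025 − 3387.35)/2 = 318.82 px; top offset = 0.
Upper-right is two-thirds across and one-third down within the crop:
x = 318.82 + 2 × 3387.35/3 ≈ 2577; y = 0.00 + 1 × 1831.00/3 ≈ 610.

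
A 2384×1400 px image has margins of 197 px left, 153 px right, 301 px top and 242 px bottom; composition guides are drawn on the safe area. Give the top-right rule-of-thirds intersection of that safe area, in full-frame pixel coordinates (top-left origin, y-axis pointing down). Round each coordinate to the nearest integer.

Content width = 2384 − 197 − 153 = 2034 px; content height = 1400 − 301 − 242 = 857 px.
Top-right is two-thirds across and one-third down within the safe area.
x = 197 + 2 × 2034/3 = 197 + 1356.00 ≈ 1553
y = 301 + 1 × 857/3 = 301 + 285.67 ≈ 587

(1553, 587)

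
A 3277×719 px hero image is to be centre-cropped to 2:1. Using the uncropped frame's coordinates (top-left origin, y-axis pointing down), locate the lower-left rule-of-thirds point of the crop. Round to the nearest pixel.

x = 1399 px, y = 479 px

3277/719 > 2/1, so the 2:1 crop keeps the full height 719 and trims width to 719 × 2/1 = 1438.00 px.
Left offset = (3277 − 1438.00)/2 = 919.50 px; top offset = 0.
Lower-left is one-third across and two-thirds down within the crop:
x = 919.50 + 1 × 1438.00/3 ≈ 1399; y = 0.00 + 2 × 719.00/3 ≈ 479.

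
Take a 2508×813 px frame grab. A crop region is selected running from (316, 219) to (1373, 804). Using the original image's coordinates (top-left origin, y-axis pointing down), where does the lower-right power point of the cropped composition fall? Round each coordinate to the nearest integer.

Crop width = 1373 − 316 = 1057 px; one third is 352.33 px.
Crop height = 804 − 219 = 585 px; one third is 195.00 px.
The lower-right point is two-thirds across and two-thirds down within the crop:
x = 316 + 2 × 352.33 ≈ 1021; y = 219 + 2 × 195.00 ≈ 609.

(1021, 609)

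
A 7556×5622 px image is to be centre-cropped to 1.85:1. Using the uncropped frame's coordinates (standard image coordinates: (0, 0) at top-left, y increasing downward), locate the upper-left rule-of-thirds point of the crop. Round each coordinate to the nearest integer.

x = 2519 px, y = 2130 px

7556/5622 < 1.85/1, so the 1.85:1 crop keeps the full width 7556 and trims height to 7556 × 1/1.85 = 4084.32 px.
Top offset = (5622 − 4084.32)/2 = 768.84 px; left offset = 0.
Upper-left is one-third across and one-third down within the crop:
x = 0.00 + 1 × 7556.00/3 ≈ 2519; y = 768.84 + 1 × 4084.32/3 ≈ 2130.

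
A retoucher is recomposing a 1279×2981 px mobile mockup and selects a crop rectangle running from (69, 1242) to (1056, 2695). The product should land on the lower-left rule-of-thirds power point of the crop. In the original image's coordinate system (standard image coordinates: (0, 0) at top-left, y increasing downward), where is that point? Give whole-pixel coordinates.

Crop width = 1056 − 69 = 987 px; one third is 329.00 px.
Crop height = 2695 − 1242 = 1453 px; one third is 484.33 px.
The lower-left point is one-third across and two-thirds down within the crop:
x = 69 + 1 × 329.00 ≈ 398; y = 1242 + 2 × 484.33 ≈ 2211.

(398, 2211)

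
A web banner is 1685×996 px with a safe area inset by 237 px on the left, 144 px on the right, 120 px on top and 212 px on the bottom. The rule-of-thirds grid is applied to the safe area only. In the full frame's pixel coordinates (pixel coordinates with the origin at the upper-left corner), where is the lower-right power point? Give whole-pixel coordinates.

Content width = 1685 − 237 − 144 = 1304 px; content height = 996 − 120 − 212 = 664 px.
Lower-right is two-thirds across and two-thirds down within the safe area.
x = 237 + 2 × 1304/3 = 237 + 869.33 ≈ 1106
y = 120 + 2 × 664/3 = 120 + 442.67 ≈ 563

x = 1106 px, y = 563 px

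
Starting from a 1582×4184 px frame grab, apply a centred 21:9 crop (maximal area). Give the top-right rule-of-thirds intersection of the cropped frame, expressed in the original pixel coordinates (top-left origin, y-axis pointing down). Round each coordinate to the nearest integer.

x = 1055 px, y = 1979 px

1582/4184 < 21/9, so the 21:9 crop keeps the full width 1582 and trims height to 1582 × 9/21 = 678.00 px.
Top offset = (4184 − 678.00)/2 = 1753.00 px; left offset = 0.
Top-right is two-thirds across and one-third down within the crop:
x = 0.00 + 2 × 1582.00/3 ≈ 1055; y = 1753.00 + 1 × 678.00/3 ≈ 1979.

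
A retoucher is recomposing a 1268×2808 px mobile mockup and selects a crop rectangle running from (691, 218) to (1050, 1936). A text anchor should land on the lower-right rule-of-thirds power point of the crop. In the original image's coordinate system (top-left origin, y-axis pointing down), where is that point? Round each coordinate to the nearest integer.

x = 930 px, y = 1363 px

Crop width = 1050 − 691 = 359 px; one third is 119.67 px.
Crop height = 1936 − 218 = 1718 px; one third is 572.67 px.
The lower-right point is two-thirds across and two-thirds down within the crop:
x = 691 + 2 × 119.67 ≈ 930; y = 218 + 2 × 572.67 ≈ 1363.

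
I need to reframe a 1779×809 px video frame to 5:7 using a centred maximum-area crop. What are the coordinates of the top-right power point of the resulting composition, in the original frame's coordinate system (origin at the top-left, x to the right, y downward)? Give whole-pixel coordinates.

1779/809 > 5/7, so the 5:7 crop keeps the full height 809 and trims width to 809 × 5/7 = 577.86 px.
Left offset = (1779 − 577.86)/2 = 600.57 px; top offset = 0.
Top-right is two-thirds across and one-third down within the crop:
x = 600.57 + 2 × 577.86/3 ≈ 986; y = 0.00 + 1 × 809.00/3 ≈ 270.

x = 986 px, y = 270 px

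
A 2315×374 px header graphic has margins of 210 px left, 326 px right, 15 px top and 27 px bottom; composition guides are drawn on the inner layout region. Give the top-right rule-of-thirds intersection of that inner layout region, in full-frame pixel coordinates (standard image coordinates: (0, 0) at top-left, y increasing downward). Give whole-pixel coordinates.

Content width = 2315 − 210 − 326 = 1779 px; content height = 374 − 15 − 27 = 332 px.
Top-right is two-thirds across and one-third down within the inner layout region.
x = 210 + 2 × 1779/3 = 210 + 1186.00 ≈ 1396
y = 15 + 1 × 332/3 = 15 + 110.67 ≈ 126

x = 1396 px, y = 126 px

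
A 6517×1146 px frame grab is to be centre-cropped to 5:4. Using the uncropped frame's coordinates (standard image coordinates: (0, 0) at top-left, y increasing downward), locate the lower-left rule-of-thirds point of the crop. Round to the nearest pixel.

6517/1146 > 5/4, so the 5:4 crop keeps the full height 1146 and trims width to 1146 × 5/4 = 1432.50 px.
Left offset = (6517 − 1432.50)/2 = 2542.25 px; top offset = 0.
Lower-left is one-third across and two-thirds down within the crop:
x = 2542.25 + 1 × 1432.50/3 ≈ 3020; y = 0.00 + 2 × 1146.00/3 ≈ 764.

(3020, 764)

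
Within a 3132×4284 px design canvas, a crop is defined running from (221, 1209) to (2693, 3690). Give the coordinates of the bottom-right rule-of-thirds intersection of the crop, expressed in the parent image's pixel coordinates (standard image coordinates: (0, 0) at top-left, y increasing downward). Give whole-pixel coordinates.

Crop width = 2693 − 221 = 2472 px; one third is 824.00 px.
Crop height = 3690 − 1209 = 2481 px; one third is 827.00 px.
The bottom-right point is two-thirds across and two-thirds down within the crop:
x = 221 + 2 × 824.00 ≈ 1869; y = 1209 + 2 × 827.00 ≈ 2863.

(1869, 2863)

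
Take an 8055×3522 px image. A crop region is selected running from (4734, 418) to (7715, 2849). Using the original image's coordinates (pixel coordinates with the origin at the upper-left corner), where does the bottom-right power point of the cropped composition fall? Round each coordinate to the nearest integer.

x = 6721 px, y = 2039 px

Crop width = 7715 − 4734 = 2981 px; one third is 993.67 px.
Crop height = 2849 − 418 = 2431 px; one third is 810.33 px.
The bottom-right point is two-thirds across and two-thirds down within the crop:
x = 4734 + 2 × 993.67 ≈ 6721; y = 418 + 2 × 810.33 ≈ 2039.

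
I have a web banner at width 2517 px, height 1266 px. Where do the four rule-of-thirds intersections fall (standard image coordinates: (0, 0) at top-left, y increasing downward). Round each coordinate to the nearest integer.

One third of 2517 is 839; one third of 1266 is 422.
Vertical third lines at x = 839 and x = 1678; horizontal third lines at y = 422 and y = 844.

(839, 422), (1678, 422), (839, 844), (1678, 844)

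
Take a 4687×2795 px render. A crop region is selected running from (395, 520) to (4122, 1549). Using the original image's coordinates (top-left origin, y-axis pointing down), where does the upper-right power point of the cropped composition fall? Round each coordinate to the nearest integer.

Crop width = 4122 − 395 = 3727 px; one third is 1242.33 px.
Crop height = 1549 − 520 = 1029 px; one third is 343.00 px.
The upper-right point is two-thirds across and one-third down within the crop:
x = 395 + 2 × 1242.33 ≈ 2880; y = 520 + 1 × 343.00 ≈ 863.

x = 2880 px, y = 863 px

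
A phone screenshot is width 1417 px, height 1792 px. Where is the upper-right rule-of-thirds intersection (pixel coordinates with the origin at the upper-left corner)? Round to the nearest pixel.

The upper-right point sits two-thirds of the way across and one-third of the way down.
x = 2 × 1417/3 ≈ 945; y = 1 × 1792/3 ≈ 597.

(945, 597)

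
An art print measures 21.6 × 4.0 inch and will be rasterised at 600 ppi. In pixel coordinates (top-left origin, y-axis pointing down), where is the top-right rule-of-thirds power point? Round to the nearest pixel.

In pixels the canvas is 21.6 × 600 = 12960 wide and 4.0 × 600 = 2400 tall.
The top-right point is two-thirds across and one-third down:
x = 2 × 12960/3 ≈ 8640; y = 1 × 2400/3 ≈ 800.

x = 8640 px, y = 800 px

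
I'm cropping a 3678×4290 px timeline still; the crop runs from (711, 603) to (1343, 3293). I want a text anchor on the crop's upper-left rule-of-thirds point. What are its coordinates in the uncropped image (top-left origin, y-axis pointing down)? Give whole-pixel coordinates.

Crop width = 1343 − 711 = 632 px; one third is 210.67 px.
Crop height = 3293 − 603 = 2690 px; one third is 896.67 px.
The upper-left point is one-third across and one-third down within the crop:
x = 711 + 1 × 210.67 ≈ 922; y = 603 + 1 × 896.67 ≈ 1500.

(922, 1500)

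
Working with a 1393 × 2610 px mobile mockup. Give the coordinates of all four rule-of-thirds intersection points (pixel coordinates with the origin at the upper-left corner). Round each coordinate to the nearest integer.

(464, 870), (929, 870), (464, 1740), (929, 1740)

One third of 1393 is 464.33; one third of 2610 is 870.
Vertical third lines at x = 464 and x = 929; horizontal third lines at y = 870 and y = 1740.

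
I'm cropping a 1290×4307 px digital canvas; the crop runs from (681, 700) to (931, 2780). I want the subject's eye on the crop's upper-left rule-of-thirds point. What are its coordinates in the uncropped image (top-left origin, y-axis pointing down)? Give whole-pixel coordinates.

Crop width = 931 − 681 = 250 px; one third is 83.33 px.
Crop height = 2780 − 700 = 2080 px; one third is 693.33 px.
The upper-left point is one-third across and one-third down within the crop:
x = 681 + 1 × 83.33 ≈ 764; y = 700 + 1 × 693.33 ≈ 1393.

x = 764 px, y = 1393 px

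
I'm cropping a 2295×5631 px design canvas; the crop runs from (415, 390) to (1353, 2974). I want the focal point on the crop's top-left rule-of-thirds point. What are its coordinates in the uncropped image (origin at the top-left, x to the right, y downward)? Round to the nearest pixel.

x = 728 px, y = 1251 px

Crop width = 1353 − 415 = 938 px; one third is 312.67 px.
Crop height = 2974 − 390 = 2584 px; one third is 861.33 px.
The top-left point is one-third across and one-third down within the crop:
x = 415 + 1 × 312.67 ≈ 728; y = 390 + 1 × 861.33 ≈ 1251.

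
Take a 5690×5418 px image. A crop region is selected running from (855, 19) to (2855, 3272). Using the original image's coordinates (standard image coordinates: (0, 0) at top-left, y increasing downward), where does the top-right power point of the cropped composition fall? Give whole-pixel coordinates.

Crop width = 2855 − 855 = 2000 px; one third is 666.67 px.
Crop height = 3272 − 19 = 3253 px; one third is 1084.33 px.
The top-right point is two-thirds across and one-third down within the crop:
x = 855 + 2 × 666.67 ≈ 2188; y = 19 + 1 × 1084.33 ≈ 1103.

x = 2188 px, y = 1103 px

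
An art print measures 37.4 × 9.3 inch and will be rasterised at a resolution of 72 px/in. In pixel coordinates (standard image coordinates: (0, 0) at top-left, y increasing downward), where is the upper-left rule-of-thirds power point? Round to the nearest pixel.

(898, 223)

In pixels the canvas is 37.4 × 72 = 2692.8 wide and 9.3 × 72 = 669.6 tall.
The upper-left point is one-third across and one-third down:
x = 1 × 2692.8/3 ≈ 898; y = 1 × 669.6/3 ≈ 223.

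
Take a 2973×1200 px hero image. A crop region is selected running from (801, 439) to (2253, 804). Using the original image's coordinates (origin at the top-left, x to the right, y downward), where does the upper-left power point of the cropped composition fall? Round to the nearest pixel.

Crop width = 2253 − 801 = 1452 px; one third is 484.00 px.
Crop height = 804 − 439 = 365 px; one third is 121.67 px.
The upper-left point is one-third across and one-third down within the crop:
x = 801 + 1 × 484.00 ≈ 1285; y = 439 + 1 × 121.67 ≈ 561.

(1285, 561)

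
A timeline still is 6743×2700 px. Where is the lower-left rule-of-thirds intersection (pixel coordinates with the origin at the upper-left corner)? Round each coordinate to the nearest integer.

x = 2248 px, y = 1800 px

The lower-left point sits one-third of the way across and two-thirds of the way down.
x = 1 × 6743/3 ≈ 2248; y = 2 × 2700/3 ≈ 1800.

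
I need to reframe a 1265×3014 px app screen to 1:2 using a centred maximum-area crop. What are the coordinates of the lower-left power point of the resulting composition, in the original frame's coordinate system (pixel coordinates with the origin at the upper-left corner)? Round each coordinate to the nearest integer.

x = 422 px, y = 1929 px

1265/3014 < 1/2, so the 1:2 crop keeps the full width 1265 and trims height to 1265 × 2/1 = 2530.00 px.
Top offset = (3014 − 2530.00)/2 = 242.00 px; left offset = 0.
Lower-left is one-third across and two-thirds down within the crop:
x = 0.00 + 1 × 1265.00/3 ≈ 422; y = 242.00 + 2 × 2530.00/3 ≈ 1929.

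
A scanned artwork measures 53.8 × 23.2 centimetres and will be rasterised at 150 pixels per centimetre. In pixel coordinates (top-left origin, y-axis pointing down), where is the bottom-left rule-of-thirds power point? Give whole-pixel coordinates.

(2690, 2320)

In pixels the canvas is 53.8 × 150 = 8070 wide and 23.2 × 150 = 3480 tall.
The bottom-left point is one-third across and two-thirds down:
x = 1 × 8070/3 ≈ 2690; y = 2 × 3480/3 ≈ 2320.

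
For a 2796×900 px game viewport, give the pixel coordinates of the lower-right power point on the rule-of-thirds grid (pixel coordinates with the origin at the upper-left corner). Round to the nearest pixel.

The lower-right point sits two-thirds of the way across and two-thirds of the way down.
x = 2 × 2796/3 ≈ 1864; y = 2 × 900/3 ≈ 600.

(1864, 600)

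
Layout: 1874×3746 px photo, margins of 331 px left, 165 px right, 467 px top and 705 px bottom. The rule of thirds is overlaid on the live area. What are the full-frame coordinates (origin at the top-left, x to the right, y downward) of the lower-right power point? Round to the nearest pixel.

Content width = 1874 − 331 − 165 = 1378 px; content height = 3746 − 467 − 705 = 2574 px.
Lower-right is two-thirds across and two-thirds down within the live area.
x = 331 + 2 × 1378/3 = 331 + 918.67 ≈ 1250
y = 467 + 2 × 2574/3 = 467 + 1716.00 ≈ 2183

x = 1250 px, y = 2183 px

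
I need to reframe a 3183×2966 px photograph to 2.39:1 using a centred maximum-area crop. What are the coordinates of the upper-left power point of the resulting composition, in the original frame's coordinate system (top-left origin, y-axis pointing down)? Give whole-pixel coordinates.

3183/2966 < 2.39/1, so the 2.39:1 crop keeps the full width 3183 and trims height to 3183 × 1/2.39 = 1331.80 px.
Top offset = (2966 − 1331.80)/2 = 817.10 px; left offset = 0.
Upper-left is one-third across and one-third down within the crop:
x = 0.00 + 1 × 3183.00/3 ≈ 1061; y = 817.10 + 1 × 1331.80/3 ≈ 1261.

(1061, 1261)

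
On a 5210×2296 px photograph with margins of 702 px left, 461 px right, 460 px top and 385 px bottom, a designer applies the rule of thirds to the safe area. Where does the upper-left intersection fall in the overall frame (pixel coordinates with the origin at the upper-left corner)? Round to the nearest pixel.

Content width = 5210 − 702 − 461 = 4047 px; content height = 2296 − 460 − 385 = 1451 px.
Upper-left is one-third across and one-third down within the safe area.
x = 702 + 1 × 4047/3 = 702 + 1349.00 ≈ 2051
y = 460 + 1 × 1451/3 = 460 + 483.67 ≈ 944

x = 2051 px, y = 944 px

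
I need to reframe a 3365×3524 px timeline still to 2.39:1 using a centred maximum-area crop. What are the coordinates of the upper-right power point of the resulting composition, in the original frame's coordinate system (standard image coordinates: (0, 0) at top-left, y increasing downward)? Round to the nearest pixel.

3365/3524 < 2.39/1, so the 2.39:1 crop keeps the full width 3365 and trims height to 3365 × 1/2.39 = 1407.95 px.
Top offset = (3524 − 1407.95)/2 = 1058.03 px; left offset = 0.
Upper-right is two-thirds across and one-third down within the crop:
x = 0.00 + 2 × 3365.00/3 ≈ 2243; y = 1058.03 + 1 × 1407.95/3 ≈ 1527.

x = 2243 px, y = 1527 px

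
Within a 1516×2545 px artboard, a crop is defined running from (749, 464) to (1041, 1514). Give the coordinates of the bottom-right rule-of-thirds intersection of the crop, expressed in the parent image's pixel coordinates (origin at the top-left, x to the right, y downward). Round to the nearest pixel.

Crop width = 1041 − 749 = 292 px; one third is 97.33 px.
Crop height = 1514 − 464 = 1050 px; one third is 350.00 px.
The bottom-right point is two-thirds across and two-thirds down within the crop:
x = 749 + 2 × 97.33 ≈ 944; y = 464 + 2 × 350.00 ≈ 1164.

x = 944 px, y = 1164 px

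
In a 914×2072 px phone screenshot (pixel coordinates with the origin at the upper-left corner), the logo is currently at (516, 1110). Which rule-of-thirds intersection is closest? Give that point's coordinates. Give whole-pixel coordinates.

(609, 1381)

Third lines: x ∈ {305, 609}, y ∈ {691, 1381}.
516 is closer to x = 609; 1110 is closer to y = 1381.
So the nearest intersection is the lower-right power point.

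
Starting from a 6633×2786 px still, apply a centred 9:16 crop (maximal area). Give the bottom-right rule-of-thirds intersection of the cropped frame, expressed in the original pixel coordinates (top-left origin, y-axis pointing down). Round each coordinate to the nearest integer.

x = 3578 px, y = 1857 px

6633/2786 > 9/16, so the 9:16 crop keeps the full height 2786 and trims width to 2786 × 9/16 = 1567.12 px.
Left offset = (6633 − 1567.12)/2 = 2532.94 px; top offset = 0.
Bottom-right is two-thirds across and two-thirds down within the crop:
x = 2532.94 + 2 × 1567.12/3 ≈ 3578; y = 0.00 + 2 × 2786.00/3 ≈ 1857.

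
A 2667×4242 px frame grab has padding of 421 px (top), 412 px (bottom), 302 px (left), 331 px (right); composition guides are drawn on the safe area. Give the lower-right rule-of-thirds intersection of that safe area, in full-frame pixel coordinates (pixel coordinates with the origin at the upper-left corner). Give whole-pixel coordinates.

Content width = 2667 − 302 − 331 = 2034 px; content height = 4242 − 421 − 412 = 3409 px.
Lower-right is two-thirds across and two-thirds down within the safe area.
x = 302 + 2 × 2034/3 = 302 + 1356.00 ≈ 1658
y = 421 + 2 × 3409/3 = 421 + 2272.67 ≈ 2694

x = 1658 px, y = 2694 px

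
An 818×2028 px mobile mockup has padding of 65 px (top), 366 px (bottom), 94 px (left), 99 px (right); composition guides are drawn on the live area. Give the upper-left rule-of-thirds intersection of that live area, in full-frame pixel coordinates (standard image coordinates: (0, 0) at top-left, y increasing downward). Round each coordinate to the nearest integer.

Content width = 818 − 94 − 99 = 625 px; content height = 2028 − 65 − 366 = 1597 px.
Upper-left is one-third across and one-third down within the live area.
x = 94 + 1 × 625/3 = 94 + 208.33 ≈ 302
y = 65 + 1 × 1597/3 = 65 + 532.33 ≈ 597

x = 302 px, y = 597 px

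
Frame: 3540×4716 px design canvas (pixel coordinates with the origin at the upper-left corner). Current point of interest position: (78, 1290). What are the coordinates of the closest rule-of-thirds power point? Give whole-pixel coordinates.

Third lines: x ∈ {1180, 2360}, y ∈ {1572, 3144}.
78 is closer to x = 1180; 1290 is closer to y = 1572.
So the nearest intersection is the upper-left power point.

(1180, 1572)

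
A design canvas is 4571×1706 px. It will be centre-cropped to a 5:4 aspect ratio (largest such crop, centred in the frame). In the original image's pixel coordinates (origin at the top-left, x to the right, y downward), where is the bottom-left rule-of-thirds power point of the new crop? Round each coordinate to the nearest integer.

4571/1706 > 5/4, so the 5:4 crop keeps the full height 1706 and trims width to 1706 × 5/4 = 2132.50 px.
Left offset = (4571 − 2132.50)/2 = 1219.25 px; top offset = 0.
Bottom-left is one-third across and two-thirds down within the crop:
x = 1219.25 + 1 × 2132.50/3 ≈ 1930; y = 0.00 + 2 × 1706.00/3 ≈ 1137.

x = 1930 px, y = 1137 px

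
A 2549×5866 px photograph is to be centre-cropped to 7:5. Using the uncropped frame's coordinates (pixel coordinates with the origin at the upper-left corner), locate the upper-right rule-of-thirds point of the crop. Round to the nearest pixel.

(1699, 2630)

2549/5866 < 7/5, so the 7:5 crop keeps the full width 2549 and trims height to 2549 × 5/7 = 1820.71 px.
Top offset = (5866 − 1820.71)/2 = 2022.64 px; left offset = 0.
Upper-right is two-thirds across and one-third down within the crop:
x = 0.00 + 2 × 2549.00/3 ≈ 1699; y = 2022.64 + 1 × 1820.71/3 ≈ 2630.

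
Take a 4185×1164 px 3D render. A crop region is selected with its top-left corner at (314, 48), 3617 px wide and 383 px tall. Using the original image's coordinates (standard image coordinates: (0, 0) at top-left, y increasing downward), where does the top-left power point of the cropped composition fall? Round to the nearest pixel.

(1520, 176)

One third of the crop width 3617 is 1205.67 px.
One third of the crop height 383 is 127.67 px.
The top-left point is one-third across and one-third down within the crop:
x = 314 + 1 × 1205.67 ≈ 1520; y = 48 + 1 × 127.67 ≈ 176.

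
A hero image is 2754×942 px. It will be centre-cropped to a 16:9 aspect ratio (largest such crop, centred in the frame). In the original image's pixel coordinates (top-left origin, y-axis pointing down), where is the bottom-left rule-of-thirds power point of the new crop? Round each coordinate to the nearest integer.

2754/942 > 16/9, so the 16:9 crop keeps the full height 942 and trims width to 942 × 16/9 = 1674.67 px.
Left offset = (2754 − 1674.67)/2 = 539.67 px; top offset = 0.
Bottom-left is one-third across and two-thirds down within the crop:
x = 539.67 + 1 × 1674.67/3 ≈ 1098; y = 0.00 + 2 × 942.00/3 ≈ 628.

(1098, 628)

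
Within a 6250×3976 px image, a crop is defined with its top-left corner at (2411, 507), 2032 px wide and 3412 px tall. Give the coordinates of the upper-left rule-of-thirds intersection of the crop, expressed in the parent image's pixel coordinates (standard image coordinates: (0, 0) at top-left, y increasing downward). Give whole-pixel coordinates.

One third of the crop width 2032 is 677.33 px.
One third of the crop height 3412 is 1137.33 px.
The upper-left point is one-third across and one-third down within the crop:
x = 2411 + 1 × 677.33 ≈ 3088; y = 507 + 1 × 1137.33 ≈ 1644.

(3088, 1644)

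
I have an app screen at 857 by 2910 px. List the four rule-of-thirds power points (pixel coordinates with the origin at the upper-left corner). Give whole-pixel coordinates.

One third of 857 is 285.67; one third of 2910 is 970.
Vertical third lines at x = 286 and x = 571; horizontal third lines at y = 970 and y = 1940.

(286, 970), (571, 970), (286, 1940), (571, 1940)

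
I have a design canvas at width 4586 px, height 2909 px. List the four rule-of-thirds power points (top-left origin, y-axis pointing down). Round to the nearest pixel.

(1529, 970), (3057, 970), (1529, 1939), (3057, 1939)

One third of 4586 is 1528.67; one third of 2909 is 969.67.
Vertical third lines at x = 1529 and x = 3057; horizontal third lines at y = 970 and y = 1939.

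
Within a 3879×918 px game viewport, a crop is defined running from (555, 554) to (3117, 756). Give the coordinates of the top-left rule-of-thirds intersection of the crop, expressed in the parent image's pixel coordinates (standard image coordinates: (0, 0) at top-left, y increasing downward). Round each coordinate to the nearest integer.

(1409, 621)

Crop width = 3117 − 555 = 2562 px; one third is 854.00 px.
Crop height = 756 − 554 = 202 px; one third is 67.33 px.
The top-left point is one-third across and one-third down within the crop:
x = 555 + 1 × 854.00 ≈ 1409; y = 554 + 1 × 67.33 ≈ 621.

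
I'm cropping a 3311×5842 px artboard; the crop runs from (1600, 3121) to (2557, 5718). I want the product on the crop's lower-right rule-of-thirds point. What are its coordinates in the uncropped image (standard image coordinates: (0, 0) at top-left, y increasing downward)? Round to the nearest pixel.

Crop width = 2557 − 1600 = 957 px; one third is 319.00 px.
Crop height = 5718 − 3121 = 2597 px; one third is 865.67 px.
The lower-right point is two-thirds across and two-thirds down within the crop:
x = 1600 + 2 × 319.00 ≈ 2238; y = 3121 + 2 × 865.67 ≈ 4852.

x = 2238 px, y = 4852 px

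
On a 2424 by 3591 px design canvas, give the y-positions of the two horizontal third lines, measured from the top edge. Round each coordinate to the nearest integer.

3591 / 3 = 1197, so the horizontal lines sit at one and two thirds of 3591.

y = 1197 px and y = 2394 px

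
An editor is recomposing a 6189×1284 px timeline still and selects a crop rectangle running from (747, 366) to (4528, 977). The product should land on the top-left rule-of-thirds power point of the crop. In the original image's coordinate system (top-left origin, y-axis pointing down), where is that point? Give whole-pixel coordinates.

Crop width = 4528 − 747 = 3781 px; one third is 1260.33 px.
Crop height = 977 − 366 = 611 px; one third is 203.67 px.
The top-left point is one-third across and one-third down within the crop:
x = 747 + 1 × 1260.33 ≈ 2007; y = 366 + 1 × 203.67 ≈ 570.

x = 2007 px, y = 570 px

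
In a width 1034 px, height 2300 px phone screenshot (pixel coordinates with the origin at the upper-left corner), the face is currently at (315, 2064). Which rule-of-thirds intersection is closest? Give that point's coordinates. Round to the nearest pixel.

x = 345 px, y = 1533 px

Third lines: x ∈ {345, 689}, y ∈ {767, 1533}.
315 is closer to x = 345; 2064 is closer to y = 1533.
So the nearest intersection is the lower-left power point.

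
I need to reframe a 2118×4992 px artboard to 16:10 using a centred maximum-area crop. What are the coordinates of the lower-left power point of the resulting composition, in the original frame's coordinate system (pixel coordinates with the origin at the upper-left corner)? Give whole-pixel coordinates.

2118/4992 < 16/10, so the 16:10 crop keeps the full width 2118 and trims height to 2118 × 10/16 = 1323.75 px.
Top offset = (4992 − 1323.75)/2 = 1834.12 px; left offset = 0.
Lower-left is one-third across and two-thirds down within the crop:
x = 0.00 + 1 × 2118.00/3 ≈ 706; y = 1834.12 + 2 × 1323.75/3 ≈ 2717.

x = 706 px, y = 2717 px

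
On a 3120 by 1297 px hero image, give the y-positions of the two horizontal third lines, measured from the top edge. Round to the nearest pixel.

432 px and 865 px

1297 / 3 = 432.33, so the horizontal lines sit at one and two thirds of 1297.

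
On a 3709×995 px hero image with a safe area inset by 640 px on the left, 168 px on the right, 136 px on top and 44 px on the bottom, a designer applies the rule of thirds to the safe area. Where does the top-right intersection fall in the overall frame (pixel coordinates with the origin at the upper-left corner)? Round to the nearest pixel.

Content width = 3709 − 640 − 168 = 2901 px; content height = 995 − 136 − 44 = 815 px.
Top-right is two-thirds across and one-third down within the safe area.
x = 640 + 2 × 2901/3 = 640 + 1934.00 ≈ 2574
y = 136 + 1 × 815/3 = 136 + 271.67 ≈ 408

x = 2574 px, y = 408 px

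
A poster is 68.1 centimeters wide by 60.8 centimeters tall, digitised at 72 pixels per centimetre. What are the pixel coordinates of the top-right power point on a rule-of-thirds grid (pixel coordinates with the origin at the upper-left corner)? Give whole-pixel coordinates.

(3269, 1459)

In pixels the canvas is 68.1 × 72 = 4903.2 wide and 60.8 × 72 = 4377.6 tall.
The top-right point is two-thirds across and one-third down:
x = 2 × 4903.2/3 ≈ 3269; y = 1 × 4377.6/3 ≈ 1459.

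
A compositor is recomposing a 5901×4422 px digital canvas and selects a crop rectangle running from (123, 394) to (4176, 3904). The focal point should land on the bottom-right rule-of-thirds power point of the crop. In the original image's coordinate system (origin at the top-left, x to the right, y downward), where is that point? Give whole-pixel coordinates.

x = 2825 px, y = 2734 px

Crop width = 4176 − 123 = 4053 px; one third is 1351.00 px.
Crop height = 3904 − 394 = 3510 px; one third is 1170.00 px.
The bottom-right point is two-thirds across and two-thirds down within the crop:
x = 123 + 2 × 1351.00 ≈ 2825; y = 394 + 2 × 1170.00 ≈ 2734.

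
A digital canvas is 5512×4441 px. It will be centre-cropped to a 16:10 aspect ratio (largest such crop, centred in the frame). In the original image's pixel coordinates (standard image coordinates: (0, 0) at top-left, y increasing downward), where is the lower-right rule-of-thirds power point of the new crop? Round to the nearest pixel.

x = 3675 px, y = 2795 px

5512/4441 < 16/10, so the 16:10 crop keeps the full width 5512 and trims height to 5512 × 10/16 = 3445.00 px.
Top offset = (4441 − 3445.00)/2 = 498.00 px; left offset = 0.
Lower-right is two-thirds across and two-thirds down within the crop:
x = 0.00 + 2 × 5512.00/3 ≈ 3675; y = 498.00 + 2 × 3445.00/3 ≈ 2795.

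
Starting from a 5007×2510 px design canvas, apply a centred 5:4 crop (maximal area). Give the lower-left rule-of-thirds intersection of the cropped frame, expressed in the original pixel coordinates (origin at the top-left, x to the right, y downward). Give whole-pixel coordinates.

5007/2510 > 5/4, so the 5:4 crop keeps the full height 2510 and trims width to 2510 × 5/4 = 3137.50 px.
Left offset = (5007 − 3137.50)/2 = 934.75 px; top offset = 0.
Lower-left is one-third across and two-thirds down within the crop:
x = 934.75 + 1 × 3137.50/3 ≈ 1981; y = 0.00 + 2 × 2510.00/3 ≈ 1673.

(1981, 1673)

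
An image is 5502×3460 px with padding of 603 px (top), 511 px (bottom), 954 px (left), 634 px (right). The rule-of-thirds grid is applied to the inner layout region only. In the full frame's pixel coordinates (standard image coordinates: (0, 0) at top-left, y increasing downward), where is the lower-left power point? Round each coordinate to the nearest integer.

Content width = 5502 − 954 − 634 = 3914 px; content height = 3460 − 603 − 511 = 2346 px.
Lower-left is one-third across and two-thirds down within the inner layout region.
x = 954 + 1 × 3914/3 = 954 + 1304.67 ≈ 2259
y = 603 + 2 × 2346/3 = 603 + 1564.00 ≈ 2167

x = 2259 px, y = 2167 px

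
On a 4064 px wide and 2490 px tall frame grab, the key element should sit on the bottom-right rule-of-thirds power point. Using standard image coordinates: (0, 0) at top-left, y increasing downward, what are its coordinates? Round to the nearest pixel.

The bottom-right point sits two-thirds of the way across and two-thirds of the way down.
x = 2 × 4064/3 ≈ 2709; y = 2 × 2490/3 ≈ 1660.

x = 2709 px, y = 1660 px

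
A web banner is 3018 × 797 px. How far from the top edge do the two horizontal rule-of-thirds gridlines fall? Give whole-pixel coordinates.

266 px and 531 px

797 / 3 = 265.67, so the horizontal lines sit at one and two thirds of 797.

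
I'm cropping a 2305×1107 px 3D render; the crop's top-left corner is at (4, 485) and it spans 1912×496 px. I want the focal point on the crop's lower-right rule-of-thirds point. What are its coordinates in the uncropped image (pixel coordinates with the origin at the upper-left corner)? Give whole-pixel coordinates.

One third of the crop width 1912 is 637.33 px.
One third of the crop height 496 is 165.33 px.
The lower-right point is two-thirds across and two-thirds down within the crop:
x = 4 + 2 × 637.33 ≈ 1279; y = 485 + 2 × 165.33 ≈ 816.

(1279, 816)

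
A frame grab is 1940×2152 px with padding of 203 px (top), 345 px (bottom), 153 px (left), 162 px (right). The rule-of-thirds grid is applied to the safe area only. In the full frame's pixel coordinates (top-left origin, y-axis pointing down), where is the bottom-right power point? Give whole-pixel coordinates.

(1236, 1272)

Content width = 1940 − 153 − 162 = 1625 px; content height = 2152 − 203 − 345 = 1604 px.
Bottom-right is two-thirds across and two-thirds down within the safe area.
x = 153 + 2 × 1625/3 = 153 + 1083.33 ≈ 1236
y = 203 + 2 × 1604/3 = 203 + 1069.33 ≈ 1272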